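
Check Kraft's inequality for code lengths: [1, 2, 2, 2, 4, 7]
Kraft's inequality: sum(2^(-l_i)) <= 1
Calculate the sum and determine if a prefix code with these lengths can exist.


Sum = 2^(-1) + 2^(-2) + 2^(-2) + 2^(-2) + 2^(-4) + 2^(-7)
    = 0.5 + 0.25 + 0.25 + 0.25 + 0.0625 + 0.0078125
    = 169/128 = 1.3203125
Since 1.3203125 > 1, Kraft's inequality is NOT satisfied.
A prefix code with these lengths CANNOT exist.

Kraft sum = 1.3203125. Not satisfied.


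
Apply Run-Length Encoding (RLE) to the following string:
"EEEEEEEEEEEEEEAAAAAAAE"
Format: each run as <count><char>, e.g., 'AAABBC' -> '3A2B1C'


Scanning runs left to right:
  i=0: run of 'E' x 14 -> '14E'
  i=14: run of 'A' x 7 -> '7A'
  i=21: run of 'E' x 1 -> '1E'

RLE = 14E7A1E


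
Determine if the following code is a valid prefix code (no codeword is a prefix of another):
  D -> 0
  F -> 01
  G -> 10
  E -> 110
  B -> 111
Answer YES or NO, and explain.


Checking each pair (does one codeword prefix another?):
  D='0' vs F='01': prefix -- VIOLATION

NO -- this is NOT a valid prefix code. D (0) is a prefix of F (01).


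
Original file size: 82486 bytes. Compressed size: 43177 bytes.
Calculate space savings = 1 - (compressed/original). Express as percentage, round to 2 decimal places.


ratio = compressed/original = 43177/82486 = 0.523446
savings = 1 - ratio = 1 - 0.523446 = 0.476554
as a percentage: 0.476554 * 100 = 47.66%

Space savings = 1 - 43177/82486 = 47.66%


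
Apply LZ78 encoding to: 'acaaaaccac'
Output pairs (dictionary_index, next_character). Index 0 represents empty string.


LZ78 encoding steps:
Dictionary: {0: ''}
Step 1: w='' (idx 0), next='a' -> output (0, 'a'), add 'a' as idx 1
Step 2: w='' (idx 0), next='c' -> output (0, 'c'), add 'c' as idx 2
Step 3: w='a' (idx 1), next='a' -> output (1, 'a'), add 'aa' as idx 3
Step 4: w='aa' (idx 3), next='c' -> output (3, 'c'), add 'aac' as idx 4
Step 5: w='c' (idx 2), next='a' -> output (2, 'a'), add 'ca' as idx 5
Step 6: w='c' (idx 2), end of input -> output (2, '')


Encoded: [(0, 'a'), (0, 'c'), (1, 'a'), (3, 'c'), (2, 'a'), (2, '')]


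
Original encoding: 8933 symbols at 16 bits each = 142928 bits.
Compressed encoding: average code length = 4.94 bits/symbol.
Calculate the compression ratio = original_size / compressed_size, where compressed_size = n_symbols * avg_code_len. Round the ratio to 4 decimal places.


original_size = n_symbols * orig_bits = 8933 * 16 = 142928 bits
compressed_size = n_symbols * avg_code_len = 8933 * 4.94 = 44129.02 bits
ratio = original_size / compressed_size = 142928 / 44129.02 = 3.2389

Compression ratio = 3.2389


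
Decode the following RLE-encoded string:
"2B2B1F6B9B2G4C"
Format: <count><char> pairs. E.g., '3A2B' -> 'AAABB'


Expanding each <count><char> pair:
  2B -> 'BB'
  2B -> 'BB'
  1F -> 'F'
  6B -> 'BBBBBB'
  9B -> 'BBBBBBBBB'
  2G -> 'GG'
  4C -> 'CCCC'

Decoded = BBBBFBBBBBBBBBBBBBBBGGCCCC


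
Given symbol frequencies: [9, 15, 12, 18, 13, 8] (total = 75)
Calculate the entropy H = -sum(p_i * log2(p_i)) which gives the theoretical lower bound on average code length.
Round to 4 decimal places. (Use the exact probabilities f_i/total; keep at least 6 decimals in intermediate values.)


Per-symbol terms -p_i * log2(p_i) with p_i = f_i/75:
  p = 9/75 = 0.120000: log2(p) = -3.058894, -p*log2(p) = 0.367067
  p = 15/75 = 0.200000: log2(p) = -2.321928, -p*log2(p) = 0.464386
  p = 12/75 = 0.160000: log2(p) = -2.643856, -p*log2(p) = 0.423017
  p = 18/75 = 0.240000: log2(p) = -2.058894, -p*log2(p) = 0.494134
  p = 13/75 = 0.173333: log2(p) = -2.528379, -p*log2(p) = 0.438252
  p = 8/75 = 0.106667: log2(p) = -3.228819, -p*log2(p) = 0.344407
H = 0.367067 + 0.464386 + 0.423017 + 0.494134 + 0.438252 + 0.344407 = 2.531263

H = 2.5313 bits/symbol


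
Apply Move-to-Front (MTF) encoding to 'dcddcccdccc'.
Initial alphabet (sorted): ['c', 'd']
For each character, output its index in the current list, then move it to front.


MTF encoding:
'd': index 1 in ['c', 'd'] -> ['d', 'c']
'c': index 1 in ['d', 'c'] -> ['c', 'd']
'd': index 1 in ['c', 'd'] -> ['d', 'c']
'd': index 0 in ['d', 'c'] -> ['d', 'c']
'c': index 1 in ['d', 'c'] -> ['c', 'd']
'c': index 0 in ['c', 'd'] -> ['c', 'd']
'c': index 0 in ['c', 'd'] -> ['c', 'd']
'd': index 1 in ['c', 'd'] -> ['d', 'c']
'c': index 1 in ['d', 'c'] -> ['c', 'd']
'c': index 0 in ['c', 'd'] -> ['c', 'd']
'c': index 0 in ['c', 'd'] -> ['c', 'd']


Output: [1, 1, 1, 0, 1, 0, 0, 1, 1, 0, 0]


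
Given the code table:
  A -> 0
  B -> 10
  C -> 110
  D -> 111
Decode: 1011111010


Decoding:
10 -> B
111 -> D
110 -> C
10 -> B


Result: BDCB


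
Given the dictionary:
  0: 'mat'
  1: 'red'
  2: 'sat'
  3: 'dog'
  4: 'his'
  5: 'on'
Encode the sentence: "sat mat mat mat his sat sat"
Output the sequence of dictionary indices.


Look up each word in the dictionary:
  'sat' -> 2
  'mat' -> 0
  'mat' -> 0
  'mat' -> 0
  'his' -> 4
  'sat' -> 2
  'sat' -> 2

Encoded: [2, 0, 0, 0, 4, 2, 2]


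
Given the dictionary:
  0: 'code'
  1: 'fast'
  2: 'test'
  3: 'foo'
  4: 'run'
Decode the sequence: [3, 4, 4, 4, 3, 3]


Look up each index in the dictionary:
  3 -> 'foo'
  4 -> 'run'
  4 -> 'run'
  4 -> 'run'
  3 -> 'foo'
  3 -> 'foo'

Decoded: "foo run run run foo foo"


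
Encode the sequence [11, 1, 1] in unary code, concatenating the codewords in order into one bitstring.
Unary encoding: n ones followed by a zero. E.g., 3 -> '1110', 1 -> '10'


Encode each number as n ones followed by a terminating 0:
  11 -> 111111111110 (12 bits)
  1 -> 10 (2 bits)
  1 -> 10 (2 bits)
Total length = 12 + 2 + 2 = 16 bits.

Unary([11, 1, 1]) = 1111111111101010 (16 bits)


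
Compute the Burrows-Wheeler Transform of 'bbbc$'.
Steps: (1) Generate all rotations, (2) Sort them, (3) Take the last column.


Rotations (sorted):
  0: $bbbc -> last char: c
  1: bbbc$ -> last char: $
  2: bbc$b -> last char: b
  3: bc$bb -> last char: b
  4: c$bbb -> last char: b


BWT = c$bbb


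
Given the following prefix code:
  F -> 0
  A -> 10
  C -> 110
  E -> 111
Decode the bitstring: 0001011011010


Decoding step by step:
Bits 0 -> F
Bits 0 -> F
Bits 0 -> F
Bits 10 -> A
Bits 110 -> C
Bits 110 -> C
Bits 10 -> A


Decoded message: FFFACCA


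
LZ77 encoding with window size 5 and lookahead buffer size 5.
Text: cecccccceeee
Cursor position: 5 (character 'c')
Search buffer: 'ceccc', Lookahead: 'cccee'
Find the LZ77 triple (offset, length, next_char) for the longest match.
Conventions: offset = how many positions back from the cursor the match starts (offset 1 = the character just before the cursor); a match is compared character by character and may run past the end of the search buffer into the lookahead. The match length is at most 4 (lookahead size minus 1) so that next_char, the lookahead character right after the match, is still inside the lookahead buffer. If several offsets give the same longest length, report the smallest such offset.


Try each offset into the search buffer:
  offset=1 (pos 4, char 'c'): match length 3
  offset=2 (pos 3, char 'c'): match length 3
  offset=3 (pos 2, char 'c'): match length 3
  offset=4 (pos 1, char 'e'): match length 0
  offset=5 (pos 0, char 'c'): match length 1
Longest match has length 3, found at offsets 1, 2, 3; take the smallest, offset 1.
next_char = character at position 5 + 3 = 8 -> 'e'

Best match: offset=1, length=3 (matching 'ccc' starting at position 4)
LZ77 triple: (1, 3, 'e')


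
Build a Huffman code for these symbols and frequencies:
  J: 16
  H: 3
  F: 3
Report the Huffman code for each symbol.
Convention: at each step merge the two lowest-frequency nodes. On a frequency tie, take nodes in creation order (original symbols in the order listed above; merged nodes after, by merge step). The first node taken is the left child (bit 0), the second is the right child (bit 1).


Huffman tree construction:
Step 1: Merge H(3) + F(3) = 6
Step 2: Merge (H+F)(6) + J(16) = 22
Read each symbol's code off the tree from the root (left child = 0, right child = 1).

Codes:
  J: 1 (length 1)
  H: 00 (length 2)
  F: 01 (length 2)
Average code length: 28/22 = 1.2727 bits/symbol


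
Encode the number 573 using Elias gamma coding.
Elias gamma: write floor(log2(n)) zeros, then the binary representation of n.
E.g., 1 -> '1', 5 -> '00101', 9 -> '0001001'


num_bits = floor(log2(573)) + 1 = 10
leading_zeros = num_bits - 1 = 9
binary(573) = 1000111101

Elias gamma(573) = '000000000' + '1000111101' = 0000000001000111101 (19 bits)


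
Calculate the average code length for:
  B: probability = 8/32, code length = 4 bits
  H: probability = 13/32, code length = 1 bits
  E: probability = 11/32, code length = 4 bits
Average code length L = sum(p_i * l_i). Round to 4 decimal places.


Weighted contributions p_i * l_i:
  B: (8/32) * 4 = 32/32
  H: (13/32) * 1 = 13/32
  E: (11/32) * 4 = 44/32
Sum = (32 + 13 + 44)/32 = 89/32

L = 89/32 = 2.7813 bits/symbol


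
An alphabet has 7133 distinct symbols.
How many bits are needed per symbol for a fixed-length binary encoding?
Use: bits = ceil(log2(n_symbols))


log2(7133) = 12.8003
Bracket: 2^12 = 4096 < 7133 <= 2^13 = 8192
So ceil(log2(7133)) = 13

bits = ceil(log2(7133)) = ceil(12.8003) = 13 bits


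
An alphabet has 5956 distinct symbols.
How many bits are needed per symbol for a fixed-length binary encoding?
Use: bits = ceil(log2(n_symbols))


log2(5956) = 12.5401
Bracket: 2^12 = 4096 < 5956 <= 2^13 = 8192
So ceil(log2(5956)) = 13

bits = ceil(log2(5956)) = ceil(12.5401) = 13 bits


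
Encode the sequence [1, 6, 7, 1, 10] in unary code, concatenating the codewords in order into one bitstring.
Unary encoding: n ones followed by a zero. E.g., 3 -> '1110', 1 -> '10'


Encode each number as n ones followed by a terminating 0:
  1 -> 10 (2 bits)
  6 -> 1111110 (7 bits)
  7 -> 11111110 (8 bits)
  1 -> 10 (2 bits)
  10 -> 11111111110 (11 bits)
Total length = 2 + 7 + 8 + 2 + 11 = 30 bits.

Unary([1, 6, 7, 1, 10]) = 101111110111111101011111111110 (30 bits)


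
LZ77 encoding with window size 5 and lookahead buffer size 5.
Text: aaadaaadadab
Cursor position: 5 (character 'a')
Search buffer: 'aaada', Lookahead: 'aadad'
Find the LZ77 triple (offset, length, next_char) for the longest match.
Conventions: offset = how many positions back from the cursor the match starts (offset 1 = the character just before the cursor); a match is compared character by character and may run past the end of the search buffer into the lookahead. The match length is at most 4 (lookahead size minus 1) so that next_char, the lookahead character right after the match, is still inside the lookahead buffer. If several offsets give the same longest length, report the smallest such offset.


Try each offset into the search buffer:
  offset=1 (pos 4, char 'a'): match length 2
  offset=2 (pos 3, char 'd'): match length 0
  offset=3 (pos 2, char 'a'): match length 1
  offset=4 (pos 1, char 'a'): match length 4
  offset=5 (pos 0, char 'a'): match length 2
Longest match has length 4 at offset 4.
next_char = character at position 5 + 4 = 9 -> 'd'

Best match: offset=4, length=4 (matching 'aada' starting at position 1)
LZ77 triple: (4, 4, 'd')


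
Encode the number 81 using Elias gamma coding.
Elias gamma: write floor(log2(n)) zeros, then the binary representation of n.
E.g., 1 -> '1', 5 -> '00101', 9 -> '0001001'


num_bits = floor(log2(81)) + 1 = 7
leading_zeros = num_bits - 1 = 6
binary(81) = 1010001

Elias gamma(81) = '000000' + '1010001' = 0000001010001 (13 bits)


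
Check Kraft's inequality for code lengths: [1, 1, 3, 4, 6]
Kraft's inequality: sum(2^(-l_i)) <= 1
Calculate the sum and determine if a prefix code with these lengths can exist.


Sum = 2^(-1) + 2^(-1) + 2^(-3) + 2^(-4) + 2^(-6)
    = 0.5 + 0.5 + 0.125 + 0.0625 + 0.015625
    = 77/64 = 1.203125
Since 1.203125 > 1, Kraft's inequality is NOT satisfied.
A prefix code with these lengths CANNOT exist.

Kraft sum = 1.203125. Not satisfied.


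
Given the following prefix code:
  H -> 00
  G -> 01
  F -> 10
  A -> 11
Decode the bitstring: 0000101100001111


Decoding step by step:
Bits 00 -> H
Bits 00 -> H
Bits 10 -> F
Bits 11 -> A
Bits 00 -> H
Bits 00 -> H
Bits 11 -> A
Bits 11 -> A


Decoded message: HHFAHHAA


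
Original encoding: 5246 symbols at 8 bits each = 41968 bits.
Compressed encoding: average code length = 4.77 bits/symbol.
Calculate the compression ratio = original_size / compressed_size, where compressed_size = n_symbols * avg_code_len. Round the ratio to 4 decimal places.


original_size = n_symbols * orig_bits = 5246 * 8 = 41968 bits
compressed_size = n_symbols * avg_code_len = 5246 * 4.77 = 25023.42 bits
ratio = original_size / compressed_size = 41968 / 25023.42 = 1.6771

Compression ratio = 1.6771


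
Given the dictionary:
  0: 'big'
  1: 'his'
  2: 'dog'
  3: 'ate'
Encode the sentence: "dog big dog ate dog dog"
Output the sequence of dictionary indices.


Look up each word in the dictionary:
  'dog' -> 2
  'big' -> 0
  'dog' -> 2
  'ate' -> 3
  'dog' -> 2
  'dog' -> 2

Encoded: [2, 0, 2, 3, 2, 2]


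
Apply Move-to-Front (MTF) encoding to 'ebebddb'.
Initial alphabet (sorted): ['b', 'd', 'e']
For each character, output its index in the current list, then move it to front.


MTF encoding:
'e': index 2 in ['b', 'd', 'e'] -> ['e', 'b', 'd']
'b': index 1 in ['e', 'b', 'd'] -> ['b', 'e', 'd']
'e': index 1 in ['b', 'e', 'd'] -> ['e', 'b', 'd']
'b': index 1 in ['e', 'b', 'd'] -> ['b', 'e', 'd']
'd': index 2 in ['b', 'e', 'd'] -> ['d', 'b', 'e']
'd': index 0 in ['d', 'b', 'e'] -> ['d', 'b', 'e']
'b': index 1 in ['d', 'b', 'e'] -> ['b', 'd', 'e']


Output: [2, 1, 1, 1, 2, 0, 1]


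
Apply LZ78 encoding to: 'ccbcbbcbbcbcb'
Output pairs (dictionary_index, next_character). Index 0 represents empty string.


LZ78 encoding steps:
Dictionary: {0: ''}
Step 1: w='' (idx 0), next='c' -> output (0, 'c'), add 'c' as idx 1
Step 2: w='c' (idx 1), next='b' -> output (1, 'b'), add 'cb' as idx 2
Step 3: w='cb' (idx 2), next='b' -> output (2, 'b'), add 'cbb' as idx 3
Step 4: w='cbb' (idx 3), next='c' -> output (3, 'c'), add 'cbbc' as idx 4
Step 5: w='' (idx 0), next='b' -> output (0, 'b'), add 'b' as idx 5
Step 6: w='cb' (idx 2), end of input -> output (2, '')


Encoded: [(0, 'c'), (1, 'b'), (2, 'b'), (3, 'c'), (0, 'b'), (2, '')]


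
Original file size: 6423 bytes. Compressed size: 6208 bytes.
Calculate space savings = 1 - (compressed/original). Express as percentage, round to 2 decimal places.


ratio = compressed/original = 6208/6423 = 0.966527
savings = 1 - ratio = 1 - 0.966527 = 0.033473
as a percentage: 0.033473 * 100 = 3.35%

Space savings = 1 - 6208/6423 = 3.35%


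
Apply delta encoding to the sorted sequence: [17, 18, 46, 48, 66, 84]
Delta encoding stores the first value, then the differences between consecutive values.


First value: 17
Deltas:
  18 - 17 = 1
  46 - 18 = 28
  48 - 46 = 2
  66 - 48 = 18
  84 - 66 = 18


Delta encoded: [17, 1, 28, 2, 18, 18]


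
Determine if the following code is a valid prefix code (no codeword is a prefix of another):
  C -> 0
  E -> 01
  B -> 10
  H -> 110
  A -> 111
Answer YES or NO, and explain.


Checking each pair (does one codeword prefix another?):
  C='0' vs E='01': prefix -- VIOLATION

NO -- this is NOT a valid prefix code. C (0) is a prefix of E (01).


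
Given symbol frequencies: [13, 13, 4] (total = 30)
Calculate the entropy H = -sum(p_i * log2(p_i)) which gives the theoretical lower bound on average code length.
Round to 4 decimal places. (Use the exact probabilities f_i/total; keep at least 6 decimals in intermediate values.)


Per-symbol terms -p_i * log2(p_i) with p_i = f_i/30:
  p = 13/30 = 0.433333: log2(p) = -1.206451, -p*log2(p) = 0.522795
  p = 13/30 = 0.433333: log2(p) = -1.206451, -p*log2(p) = 0.522795
  p = 4/30 = 0.133333: log2(p) = -2.906891, -p*log2(p) = 0.387585
H = 0.522795 + 0.522795 + 0.387585 = 1.433175

H = 1.4332 bits/symbol


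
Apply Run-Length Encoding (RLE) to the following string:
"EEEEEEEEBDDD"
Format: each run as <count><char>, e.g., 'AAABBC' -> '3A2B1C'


Scanning runs left to right:
  i=0: run of 'E' x 8 -> '8E'
  i=8: run of 'B' x 1 -> '1B'
  i=9: run of 'D' x 3 -> '3D'

RLE = 8E1B3D


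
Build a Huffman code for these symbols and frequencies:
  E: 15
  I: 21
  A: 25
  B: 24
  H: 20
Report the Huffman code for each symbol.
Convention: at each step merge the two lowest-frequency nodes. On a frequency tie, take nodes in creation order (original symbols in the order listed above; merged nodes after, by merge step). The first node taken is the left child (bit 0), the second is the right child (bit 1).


Huffman tree construction:
Step 1: Merge E(15) + H(20) = 35
Step 2: Merge I(21) + B(24) = 45
Step 3: Merge A(25) + (E+H)(35) = 60
Step 4: Merge (I+B)(45) + (A+(E+H))(60) = 105
Read each symbol's code off the tree from the root (left child = 0, right child = 1).

Codes:
  E: 110 (length 3)
  I: 00 (length 2)
  A: 10 (length 2)
  B: 01 (length 2)
  H: 111 (length 3)
Average code length: 245/105 = 2.3333 bits/symbol


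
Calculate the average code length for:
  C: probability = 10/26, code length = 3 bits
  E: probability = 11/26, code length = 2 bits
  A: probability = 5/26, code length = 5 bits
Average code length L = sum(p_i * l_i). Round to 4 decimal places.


Weighted contributions p_i * l_i:
  C: (10/26) * 3 = 30/26
  E: (11/26) * 2 = 22/26
  A: (5/26) * 5 = 25/26
Sum = (30 + 22 + 25)/26 = 77/26

L = 77/26 = 2.9615 bits/symbol


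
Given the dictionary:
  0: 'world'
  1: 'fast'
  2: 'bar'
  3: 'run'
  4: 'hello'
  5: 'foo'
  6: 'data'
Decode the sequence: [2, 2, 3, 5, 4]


Look up each index in the dictionary:
  2 -> 'bar'
  2 -> 'bar'
  3 -> 'run'
  5 -> 'foo'
  4 -> 'hello'

Decoded: "bar bar run foo hello"


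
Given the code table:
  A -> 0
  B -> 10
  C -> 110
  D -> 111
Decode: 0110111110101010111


Decoding:
0 -> A
110 -> C
111 -> D
110 -> C
10 -> B
10 -> B
10 -> B
111 -> D


Result: ACDCBBBD


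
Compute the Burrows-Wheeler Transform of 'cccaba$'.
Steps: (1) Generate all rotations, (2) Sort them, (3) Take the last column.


Rotations (sorted):
  0: $cccaba -> last char: a
  1: a$cccab -> last char: b
  2: aba$ccc -> last char: c
  3: ba$ccca -> last char: a
  4: caba$cc -> last char: c
  5: ccaba$c -> last char: c
  6: cccaba$ -> last char: $


BWT = abcacc$


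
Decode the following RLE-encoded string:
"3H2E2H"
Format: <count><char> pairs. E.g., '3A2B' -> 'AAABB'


Expanding each <count><char> pair:
  3H -> 'HHH'
  2E -> 'EE'
  2H -> 'HH'

Decoded = HHHEEHH


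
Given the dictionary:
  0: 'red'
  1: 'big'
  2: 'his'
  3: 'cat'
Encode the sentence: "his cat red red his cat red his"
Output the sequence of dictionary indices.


Look up each word in the dictionary:
  'his' -> 2
  'cat' -> 3
  'red' -> 0
  'red' -> 0
  'his' -> 2
  'cat' -> 3
  'red' -> 0
  'his' -> 2

Encoded: [2, 3, 0, 0, 2, 3, 0, 2]


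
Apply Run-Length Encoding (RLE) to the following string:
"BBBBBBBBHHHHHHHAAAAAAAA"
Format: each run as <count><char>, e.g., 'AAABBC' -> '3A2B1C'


Scanning runs left to right:
  i=0: run of 'B' x 8 -> '8B'
  i=8: run of 'H' x 7 -> '7H'
  i=15: run of 'A' x 8 -> '8A'

RLE = 8B7H8A


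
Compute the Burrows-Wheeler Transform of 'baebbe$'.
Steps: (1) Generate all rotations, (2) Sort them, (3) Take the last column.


Rotations (sorted):
  0: $baebbe -> last char: e
  1: aebbe$b -> last char: b
  2: baebbe$ -> last char: $
  3: bbe$bae -> last char: e
  4: be$baeb -> last char: b
  5: e$baebb -> last char: b
  6: ebbe$ba -> last char: a


BWT = eb$ebba


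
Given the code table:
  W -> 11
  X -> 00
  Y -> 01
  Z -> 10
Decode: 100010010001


Decoding:
10 -> Z
00 -> X
10 -> Z
01 -> Y
00 -> X
01 -> Y


Result: ZXZYXY


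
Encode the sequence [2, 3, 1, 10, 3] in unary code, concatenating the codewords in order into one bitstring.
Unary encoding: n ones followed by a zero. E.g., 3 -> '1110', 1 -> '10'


Encode each number as n ones followed by a terminating 0:
  2 -> 110 (3 bits)
  3 -> 1110 (4 bits)
  1 -> 10 (2 bits)
  10 -> 11111111110 (11 bits)
  3 -> 1110 (4 bits)
Total length = 3 + 4 + 2 + 11 + 4 = 24 bits.

Unary([2, 3, 1, 10, 3]) = 110111010111111111101110 (24 bits)


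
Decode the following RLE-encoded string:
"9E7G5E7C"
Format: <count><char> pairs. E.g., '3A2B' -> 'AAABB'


Expanding each <count><char> pair:
  9E -> 'EEEEEEEEE'
  7G -> 'GGGGGGG'
  5E -> 'EEEEE'
  7C -> 'CCCCCCC'

Decoded = EEEEEEEEEGGGGGGGEEEEECCCCCCC


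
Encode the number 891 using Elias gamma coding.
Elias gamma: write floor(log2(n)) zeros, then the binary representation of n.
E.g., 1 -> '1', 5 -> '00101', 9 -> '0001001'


num_bits = floor(log2(891)) + 1 = 10
leading_zeros = num_bits - 1 = 9
binary(891) = 1101111011

Elias gamma(891) = '000000000' + '1101111011' = 0000000001101111011 (19 bits)


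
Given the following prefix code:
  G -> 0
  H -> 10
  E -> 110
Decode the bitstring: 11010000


Decoding step by step:
Bits 110 -> E
Bits 10 -> H
Bits 0 -> G
Bits 0 -> G
Bits 0 -> G


Decoded message: EHGGG


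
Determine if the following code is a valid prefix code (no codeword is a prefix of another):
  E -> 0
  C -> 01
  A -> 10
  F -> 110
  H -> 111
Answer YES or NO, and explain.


Checking each pair (does one codeword prefix another?):
  E='0' vs C='01': prefix -- VIOLATION

NO -- this is NOT a valid prefix code. E (0) is a prefix of C (01).


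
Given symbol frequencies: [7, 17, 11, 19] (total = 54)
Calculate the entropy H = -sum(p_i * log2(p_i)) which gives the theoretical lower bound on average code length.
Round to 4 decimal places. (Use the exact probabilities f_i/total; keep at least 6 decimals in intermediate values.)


Per-symbol terms -p_i * log2(p_i) with p_i = f_i/54:
  p = 7/54 = 0.129630: log2(p) = -2.947533, -p*log2(p) = 0.382088
  p = 17/54 = 0.314815: log2(p) = -1.667425, -p*log2(p) = 0.524930
  p = 11/54 = 0.203704: log2(p) = -2.295456, -p*log2(p) = 0.467593
  p = 19/54 = 0.351852: log2(p) = -1.506960, -p*log2(p) = 0.530227
H = 0.382088 + 0.524930 + 0.467593 + 0.530227 = 1.904838

H = 1.9048 bits/symbol


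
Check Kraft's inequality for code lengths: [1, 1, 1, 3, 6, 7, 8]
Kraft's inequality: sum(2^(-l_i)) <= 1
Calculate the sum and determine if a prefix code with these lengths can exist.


Sum = 2^(-1) + 2^(-1) + 2^(-1) + 2^(-3) + 2^(-6) + 2^(-7) + 2^(-8)
    = 0.5 + 0.5 + 0.5 + 0.125 + 0.015625 + 0.0078125 + 0.00390625
    = 423/256 = 1.65234375
Since 1.65234375 > 1, Kraft's inequality is NOT satisfied.
A prefix code with these lengths CANNOT exist.

Kraft sum = 1.65234375. Not satisfied.


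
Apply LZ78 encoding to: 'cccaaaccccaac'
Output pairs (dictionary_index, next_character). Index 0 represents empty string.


LZ78 encoding steps:
Dictionary: {0: ''}
Step 1: w='' (idx 0), next='c' -> output (0, 'c'), add 'c' as idx 1
Step 2: w='c' (idx 1), next='c' -> output (1, 'c'), add 'cc' as idx 2
Step 3: w='' (idx 0), next='a' -> output (0, 'a'), add 'a' as idx 3
Step 4: w='a' (idx 3), next='a' -> output (3, 'a'), add 'aa' as idx 4
Step 5: w='cc' (idx 2), next='c' -> output (2, 'c'), add 'ccc' as idx 5
Step 6: w='c' (idx 1), next='a' -> output (1, 'a'), add 'ca' as idx 6
Step 7: w='a' (idx 3), next='c' -> output (3, 'c'), add 'ac' as idx 7


Encoded: [(0, 'c'), (1, 'c'), (0, 'a'), (3, 'a'), (2, 'c'), (1, 'a'), (3, 'c')]


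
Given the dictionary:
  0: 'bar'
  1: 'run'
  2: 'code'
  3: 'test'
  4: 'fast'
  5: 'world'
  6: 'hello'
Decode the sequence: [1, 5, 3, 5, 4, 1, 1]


Look up each index in the dictionary:
  1 -> 'run'
  5 -> 'world'
  3 -> 'test'
  5 -> 'world'
  4 -> 'fast'
  1 -> 'run'
  1 -> 'run'

Decoded: "run world test world fast run run"


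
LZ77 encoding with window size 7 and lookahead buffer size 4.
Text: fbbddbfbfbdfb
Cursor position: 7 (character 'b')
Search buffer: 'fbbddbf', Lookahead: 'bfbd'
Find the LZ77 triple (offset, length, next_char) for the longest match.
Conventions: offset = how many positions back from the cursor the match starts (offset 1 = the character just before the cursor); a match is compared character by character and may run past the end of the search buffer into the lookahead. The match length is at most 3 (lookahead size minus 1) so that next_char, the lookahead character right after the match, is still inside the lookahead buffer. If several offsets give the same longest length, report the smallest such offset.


Try each offset into the search buffer:
  offset=1 (pos 6, char 'f'): match length 0
  offset=2 (pos 5, char 'b'): match length 3
  offset=3 (pos 4, char 'd'): match length 0
  offset=4 (pos 3, char 'd'): match length 0
  offset=5 (pos 2, char 'b'): match length 1
  offset=6 (pos 1, char 'b'): match length 1
  offset=7 (pos 0, char 'f'): match length 0
Longest match has length 3 at offset 2.
next_char = character at position 7 + 3 = 10 -> 'd'

Best match: offset=2, length=3 (matching 'bfb' starting at position 5)
LZ77 triple: (2, 3, 'd')


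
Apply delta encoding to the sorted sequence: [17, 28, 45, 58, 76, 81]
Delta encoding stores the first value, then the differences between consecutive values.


First value: 17
Deltas:
  28 - 17 = 11
  45 - 28 = 17
  58 - 45 = 13
  76 - 58 = 18
  81 - 76 = 5


Delta encoded: [17, 11, 17, 13, 18, 5]


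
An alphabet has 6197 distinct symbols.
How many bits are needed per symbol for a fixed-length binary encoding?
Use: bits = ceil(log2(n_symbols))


log2(6197) = 12.5974
Bracket: 2^12 = 4096 < 6197 <= 2^13 = 8192
So ceil(log2(6197)) = 13

bits = ceil(log2(6197)) = ceil(12.5974) = 13 bits


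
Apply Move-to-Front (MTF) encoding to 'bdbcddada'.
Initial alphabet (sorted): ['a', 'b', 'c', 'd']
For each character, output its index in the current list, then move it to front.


MTF encoding:
'b': index 1 in ['a', 'b', 'c', 'd'] -> ['b', 'a', 'c', 'd']
'd': index 3 in ['b', 'a', 'c', 'd'] -> ['d', 'b', 'a', 'c']
'b': index 1 in ['d', 'b', 'a', 'c'] -> ['b', 'd', 'a', 'c']
'c': index 3 in ['b', 'd', 'a', 'c'] -> ['c', 'b', 'd', 'a']
'd': index 2 in ['c', 'b', 'd', 'a'] -> ['d', 'c', 'b', 'a']
'd': index 0 in ['d', 'c', 'b', 'a'] -> ['d', 'c', 'b', 'a']
'a': index 3 in ['d', 'c', 'b', 'a'] -> ['a', 'd', 'c', 'b']
'd': index 1 in ['a', 'd', 'c', 'b'] -> ['d', 'a', 'c', 'b']
'a': index 1 in ['d', 'a', 'c', 'b'] -> ['a', 'd', 'c', 'b']


Output: [1, 3, 1, 3, 2, 0, 3, 1, 1]


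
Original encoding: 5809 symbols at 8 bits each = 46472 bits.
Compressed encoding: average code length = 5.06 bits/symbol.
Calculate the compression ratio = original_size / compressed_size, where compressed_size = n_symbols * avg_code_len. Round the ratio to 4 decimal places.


original_size = n_symbols * orig_bits = 5809 * 8 = 46472 bits
compressed_size = n_symbols * avg_code_len = 5809 * 5.06 = 29393.54 bits
ratio = original_size / compressed_size = 46472 / 29393.54 = 1.581

Compression ratio = 1.581


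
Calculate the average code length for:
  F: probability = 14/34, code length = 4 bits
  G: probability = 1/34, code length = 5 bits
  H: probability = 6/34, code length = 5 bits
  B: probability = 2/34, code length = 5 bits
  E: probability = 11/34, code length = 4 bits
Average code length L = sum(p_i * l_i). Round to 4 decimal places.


Weighted contributions p_i * l_i:
  F: (14/34) * 4 = 56/34
  G: (1/34) * 5 = 5/34
  H: (6/34) * 5 = 30/34
  B: (2/34) * 5 = 10/34
  E: (11/34) * 4 = 44/34
Sum = (56 + 5 + 30 + 10 + 44)/34 = 145/34

L = 145/34 = 4.2647 bits/symbol


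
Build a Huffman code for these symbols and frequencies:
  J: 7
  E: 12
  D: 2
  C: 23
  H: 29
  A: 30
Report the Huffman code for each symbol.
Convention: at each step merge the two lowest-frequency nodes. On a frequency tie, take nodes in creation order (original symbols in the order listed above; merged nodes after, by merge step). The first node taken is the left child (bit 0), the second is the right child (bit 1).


Huffman tree construction:
Step 1: Merge D(2) + J(7) = 9
Step 2: Merge (D+J)(9) + E(12) = 21
Step 3: Merge ((D+J)+E)(21) + C(23) = 44
Step 4: Merge H(29) + A(30) = 59
Step 5: Merge (((D+J)+E)+C)(44) + (H+A)(59) = 103
Read each symbol's code off the tree from the root (left child = 0, right child = 1).

Codes:
  J: 0001 (length 4)
  E: 001 (length 3)
  D: 0000 (length 4)
  C: 01 (length 2)
  H: 10 (length 2)
  A: 11 (length 2)
Average code length: 236/103 = 2.2913 bits/symbol


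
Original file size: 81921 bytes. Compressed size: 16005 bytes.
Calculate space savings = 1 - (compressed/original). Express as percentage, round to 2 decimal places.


ratio = compressed/original = 16005/81921 = 0.195371
savings = 1 - ratio = 1 - 0.195371 = 0.804629
as a percentage: 0.804629 * 100 = 80.46%

Space savings = 1 - 16005/81921 = 80.46%


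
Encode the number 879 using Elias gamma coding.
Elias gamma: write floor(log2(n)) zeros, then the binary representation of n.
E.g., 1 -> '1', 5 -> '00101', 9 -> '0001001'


num_bits = floor(log2(879)) + 1 = 10
leading_zeros = num_bits - 1 = 9
binary(879) = 1101101111

Elias gamma(879) = '000000000' + '1101101111' = 0000000001101101111 (19 bits)


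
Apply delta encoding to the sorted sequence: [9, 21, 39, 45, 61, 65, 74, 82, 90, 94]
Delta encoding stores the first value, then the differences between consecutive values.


First value: 9
Deltas:
  21 - 9 = 12
  39 - 21 = 18
  45 - 39 = 6
  61 - 45 = 16
  65 - 61 = 4
  74 - 65 = 9
  82 - 74 = 8
  90 - 82 = 8
  94 - 90 = 4


Delta encoded: [9, 12, 18, 6, 16, 4, 9, 8, 8, 4]


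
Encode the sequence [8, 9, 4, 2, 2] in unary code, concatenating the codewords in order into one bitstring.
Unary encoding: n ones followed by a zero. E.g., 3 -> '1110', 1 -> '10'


Encode each number as n ones followed by a terminating 0:
  8 -> 111111110 (9 bits)
  9 -> 1111111110 (10 bits)
  4 -> 11110 (5 bits)
  2 -> 110 (3 bits)
  2 -> 110 (3 bits)
Total length = 9 + 10 + 5 + 3 + 3 = 30 bits.

Unary([8, 9, 4, 2, 2]) = 111111110111111111011110110110 (30 bits)


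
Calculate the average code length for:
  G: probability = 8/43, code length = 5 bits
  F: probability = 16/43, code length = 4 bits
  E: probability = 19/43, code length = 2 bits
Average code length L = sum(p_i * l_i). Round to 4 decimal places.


Weighted contributions p_i * l_i:
  G: (8/43) * 5 = 40/43
  F: (16/43) * 4 = 64/43
  E: (19/43) * 2 = 38/43
Sum = (40 + 64 + 38)/43 = 142/43

L = 142/43 = 3.3023 bits/symbol


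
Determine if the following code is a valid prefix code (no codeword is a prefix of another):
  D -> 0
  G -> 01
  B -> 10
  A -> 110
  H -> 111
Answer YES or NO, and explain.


Checking each pair (does one codeword prefix another?):
  D='0' vs G='01': prefix -- VIOLATION

NO -- this is NOT a valid prefix code. D (0) is a prefix of G (01).


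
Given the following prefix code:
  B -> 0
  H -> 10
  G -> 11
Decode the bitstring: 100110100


Decoding step by step:
Bits 10 -> H
Bits 0 -> B
Bits 11 -> G
Bits 0 -> B
Bits 10 -> H
Bits 0 -> B


Decoded message: HBGBHB


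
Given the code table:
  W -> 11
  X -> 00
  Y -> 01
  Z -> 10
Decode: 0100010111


Decoding:
01 -> Y
00 -> X
01 -> Y
01 -> Y
11 -> W


Result: YXYYW


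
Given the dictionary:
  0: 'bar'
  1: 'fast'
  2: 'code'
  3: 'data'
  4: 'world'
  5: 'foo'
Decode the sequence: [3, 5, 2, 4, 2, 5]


Look up each index in the dictionary:
  3 -> 'data'
  5 -> 'foo'
  2 -> 'code'
  4 -> 'world'
  2 -> 'code'
  5 -> 'foo'

Decoded: "data foo code world code foo"


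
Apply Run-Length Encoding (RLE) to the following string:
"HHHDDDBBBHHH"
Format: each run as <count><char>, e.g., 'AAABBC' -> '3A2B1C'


Scanning runs left to right:
  i=0: run of 'H' x 3 -> '3H'
  i=3: run of 'D' x 3 -> '3D'
  i=6: run of 'B' x 3 -> '3B'
  i=9: run of 'H' x 3 -> '3H'

RLE = 3H3D3B3H


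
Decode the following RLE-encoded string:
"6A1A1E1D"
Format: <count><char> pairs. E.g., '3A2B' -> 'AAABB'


Expanding each <count><char> pair:
  6A -> 'AAAAAA'
  1A -> 'A'
  1E -> 'E'
  1D -> 'D'

Decoded = AAAAAAAED


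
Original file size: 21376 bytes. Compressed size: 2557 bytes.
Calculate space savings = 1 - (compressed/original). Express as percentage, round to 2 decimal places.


ratio = compressed/original = 2557/21376 = 0.11962
savings = 1 - ratio = 1 - 0.11962 = 0.88038
as a percentage: 0.88038 * 100 = 88.04%

Space savings = 1 - 2557/21376 = 88.04%


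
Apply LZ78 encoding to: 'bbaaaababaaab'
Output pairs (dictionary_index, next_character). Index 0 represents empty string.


LZ78 encoding steps:
Dictionary: {0: ''}
Step 1: w='' (idx 0), next='b' -> output (0, 'b'), add 'b' as idx 1
Step 2: w='b' (idx 1), next='a' -> output (1, 'a'), add 'ba' as idx 2
Step 3: w='' (idx 0), next='a' -> output (0, 'a'), add 'a' as idx 3
Step 4: w='a' (idx 3), next='a' -> output (3, 'a'), add 'aa' as idx 4
Step 5: w='ba' (idx 2), next='b' -> output (2, 'b'), add 'bab' as idx 5
Step 6: w='aa' (idx 4), next='a' -> output (4, 'a'), add 'aaa' as idx 6
Step 7: w='b' (idx 1), end of input -> output (1, '')


Encoded: [(0, 'b'), (1, 'a'), (0, 'a'), (3, 'a'), (2, 'b'), (4, 'a'), (1, '')]


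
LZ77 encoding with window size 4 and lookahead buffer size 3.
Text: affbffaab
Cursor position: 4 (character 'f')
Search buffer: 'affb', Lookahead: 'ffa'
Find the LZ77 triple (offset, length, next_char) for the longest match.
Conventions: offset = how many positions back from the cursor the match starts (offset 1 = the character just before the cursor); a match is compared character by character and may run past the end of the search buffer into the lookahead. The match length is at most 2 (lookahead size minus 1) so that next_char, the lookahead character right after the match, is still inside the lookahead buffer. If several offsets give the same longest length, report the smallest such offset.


Try each offset into the search buffer:
  offset=1 (pos 3, char 'b'): match length 0
  offset=2 (pos 2, char 'f'): match length 1
  offset=3 (pos 1, char 'f'): match length 2
  offset=4 (pos 0, char 'a'): match length 0
Longest match has length 2 at offset 3.
next_char = character at position 4 + 2 = 6 -> 'a'

Best match: offset=3, length=2 (matching 'ff' starting at position 1)
LZ77 triple: (3, 2, 'a')


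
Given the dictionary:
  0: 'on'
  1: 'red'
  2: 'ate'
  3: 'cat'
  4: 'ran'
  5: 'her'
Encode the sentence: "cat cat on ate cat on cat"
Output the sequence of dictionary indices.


Look up each word in the dictionary:
  'cat' -> 3
  'cat' -> 3
  'on' -> 0
  'ate' -> 2
  'cat' -> 3
  'on' -> 0
  'cat' -> 3

Encoded: [3, 3, 0, 2, 3, 0, 3]


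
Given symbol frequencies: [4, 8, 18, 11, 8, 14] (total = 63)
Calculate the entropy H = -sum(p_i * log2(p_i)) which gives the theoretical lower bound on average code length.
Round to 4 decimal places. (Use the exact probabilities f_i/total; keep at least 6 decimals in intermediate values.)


Per-symbol terms -p_i * log2(p_i) with p_i = f_i/63:
  p = 4/63 = 0.063492: log2(p) = -3.977280, -p*log2(p) = 0.252526
  p = 8/63 = 0.126984: log2(p) = -2.977280, -p*log2(p) = 0.378067
  p = 18/63 = 0.285714: log2(p) = -1.807355, -p*log2(p) = 0.516387
  p = 11/63 = 0.174603: log2(p) = -2.517848, -p*log2(p) = 0.439624
  p = 8/63 = 0.126984: log2(p) = -2.977280, -p*log2(p) = 0.378067
  p = 14/63 = 0.222222: log2(p) = -2.169925, -p*log2(p) = 0.482206
H = 0.252526 + 0.378067 + 0.516387 + 0.439624 + 0.378067 + 0.482206 = 2.446877

H = 2.4469 bits/symbol


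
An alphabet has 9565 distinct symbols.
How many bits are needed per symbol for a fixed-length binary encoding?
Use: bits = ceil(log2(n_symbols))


log2(9565) = 13.2235
Bracket: 2^13 = 8192 < 9565 <= 2^14 = 16384
So ceil(log2(9565)) = 14

bits = ceil(log2(9565)) = ceil(13.2235) = 14 bits


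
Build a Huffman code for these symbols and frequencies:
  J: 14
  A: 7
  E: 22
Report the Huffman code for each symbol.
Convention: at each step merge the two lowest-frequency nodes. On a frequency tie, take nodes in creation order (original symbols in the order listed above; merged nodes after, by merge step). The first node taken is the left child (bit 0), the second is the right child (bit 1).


Huffman tree construction:
Step 1: Merge A(7) + J(14) = 21
Step 2: Merge (A+J)(21) + E(22) = 43
Read each symbol's code off the tree from the root (left child = 0, right child = 1).

Codes:
  J: 01 (length 2)
  A: 00 (length 2)
  E: 1 (length 1)
Average code length: 64/43 = 1.4884 bits/symbol


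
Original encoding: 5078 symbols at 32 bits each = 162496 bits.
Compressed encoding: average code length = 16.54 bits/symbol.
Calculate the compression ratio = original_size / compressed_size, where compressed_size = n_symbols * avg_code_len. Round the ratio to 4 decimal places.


original_size = n_symbols * orig_bits = 5078 * 32 = 162496 bits
compressed_size = n_symbols * avg_code_len = 5078 * 16.54 = 83990.12 bits
ratio = original_size / compressed_size = 162496 / 83990.12 = 1.9347

Compression ratio = 1.9347


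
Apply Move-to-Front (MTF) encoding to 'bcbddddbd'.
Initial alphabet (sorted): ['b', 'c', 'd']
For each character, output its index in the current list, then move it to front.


MTF encoding:
'b': index 0 in ['b', 'c', 'd'] -> ['b', 'c', 'd']
'c': index 1 in ['b', 'c', 'd'] -> ['c', 'b', 'd']
'b': index 1 in ['c', 'b', 'd'] -> ['b', 'c', 'd']
'd': index 2 in ['b', 'c', 'd'] -> ['d', 'b', 'c']
'd': index 0 in ['d', 'b', 'c'] -> ['d', 'b', 'c']
'd': index 0 in ['d', 'b', 'c'] -> ['d', 'b', 'c']
'd': index 0 in ['d', 'b', 'c'] -> ['d', 'b', 'c']
'b': index 1 in ['d', 'b', 'c'] -> ['b', 'd', 'c']
'd': index 1 in ['b', 'd', 'c'] -> ['d', 'b', 'c']


Output: [0, 1, 1, 2, 0, 0, 0, 1, 1]


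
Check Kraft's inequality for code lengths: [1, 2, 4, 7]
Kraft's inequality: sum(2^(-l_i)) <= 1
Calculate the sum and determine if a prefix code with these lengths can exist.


Sum = 2^(-1) + 2^(-2) + 2^(-4) + 2^(-7)
    = 0.5 + 0.25 + 0.0625 + 0.0078125
    = 105/128 = 0.8203125
Since 0.8203125 <= 1, Kraft's inequality IS satisfied.
A prefix code with these lengths CAN exist.

Kraft sum = 0.8203125. Satisfied.


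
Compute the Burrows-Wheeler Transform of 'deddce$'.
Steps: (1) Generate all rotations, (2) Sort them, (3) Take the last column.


Rotations (sorted):
  0: $deddce -> last char: e
  1: ce$dedd -> last char: d
  2: dce$ded -> last char: d
  3: ddce$de -> last char: e
  4: deddce$ -> last char: $
  5: e$deddc -> last char: c
  6: eddce$d -> last char: d


BWT = edde$cd


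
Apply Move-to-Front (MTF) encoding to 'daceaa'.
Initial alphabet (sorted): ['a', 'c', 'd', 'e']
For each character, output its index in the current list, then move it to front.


MTF encoding:
'd': index 2 in ['a', 'c', 'd', 'e'] -> ['d', 'a', 'c', 'e']
'a': index 1 in ['d', 'a', 'c', 'e'] -> ['a', 'd', 'c', 'e']
'c': index 2 in ['a', 'd', 'c', 'e'] -> ['c', 'a', 'd', 'e']
'e': index 3 in ['c', 'a', 'd', 'e'] -> ['e', 'c', 'a', 'd']
'a': index 2 in ['e', 'c', 'a', 'd'] -> ['a', 'e', 'c', 'd']
'a': index 0 in ['a', 'e', 'c', 'd'] -> ['a', 'e', 'c', 'd']


Output: [2, 1, 2, 3, 2, 0]


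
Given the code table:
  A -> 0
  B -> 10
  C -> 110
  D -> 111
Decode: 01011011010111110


Decoding:
0 -> A
10 -> B
110 -> C
110 -> C
10 -> B
111 -> D
110 -> C


Result: ABCCBDC


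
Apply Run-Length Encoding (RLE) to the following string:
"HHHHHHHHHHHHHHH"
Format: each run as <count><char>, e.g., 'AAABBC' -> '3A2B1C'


Scanning runs left to right:
  i=0: run of 'H' x 15 -> '15H'

RLE = 15H


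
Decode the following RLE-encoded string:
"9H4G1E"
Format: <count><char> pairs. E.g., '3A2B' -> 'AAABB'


Expanding each <count><char> pair:
  9H -> 'HHHHHHHHH'
  4G -> 'GGGG'
  1E -> 'E'

Decoded = HHHHHHHHHGGGGE


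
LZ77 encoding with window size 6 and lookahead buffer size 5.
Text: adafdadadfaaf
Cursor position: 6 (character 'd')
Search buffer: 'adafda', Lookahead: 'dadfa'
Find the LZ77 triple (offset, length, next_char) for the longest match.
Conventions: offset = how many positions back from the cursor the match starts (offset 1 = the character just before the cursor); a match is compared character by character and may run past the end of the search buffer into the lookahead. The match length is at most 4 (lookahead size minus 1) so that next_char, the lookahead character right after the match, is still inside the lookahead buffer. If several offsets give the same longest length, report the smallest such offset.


Try each offset into the search buffer:
  offset=1 (pos 5, char 'a'): match length 0
  offset=2 (pos 4, char 'd'): match length 3
  offset=3 (pos 3, char 'f'): match length 0
  offset=4 (pos 2, char 'a'): match length 0
  offset=5 (pos 1, char 'd'): match length 2
  offset=6 (pos 0, char 'a'): match length 0
Longest match has length 3 at offset 2.
next_char = character at position 6 + 3 = 9 -> 'f'

Best match: offset=2, length=3 (matching 'dad' starting at position 4)
LZ77 triple: (2, 3, 'f')
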